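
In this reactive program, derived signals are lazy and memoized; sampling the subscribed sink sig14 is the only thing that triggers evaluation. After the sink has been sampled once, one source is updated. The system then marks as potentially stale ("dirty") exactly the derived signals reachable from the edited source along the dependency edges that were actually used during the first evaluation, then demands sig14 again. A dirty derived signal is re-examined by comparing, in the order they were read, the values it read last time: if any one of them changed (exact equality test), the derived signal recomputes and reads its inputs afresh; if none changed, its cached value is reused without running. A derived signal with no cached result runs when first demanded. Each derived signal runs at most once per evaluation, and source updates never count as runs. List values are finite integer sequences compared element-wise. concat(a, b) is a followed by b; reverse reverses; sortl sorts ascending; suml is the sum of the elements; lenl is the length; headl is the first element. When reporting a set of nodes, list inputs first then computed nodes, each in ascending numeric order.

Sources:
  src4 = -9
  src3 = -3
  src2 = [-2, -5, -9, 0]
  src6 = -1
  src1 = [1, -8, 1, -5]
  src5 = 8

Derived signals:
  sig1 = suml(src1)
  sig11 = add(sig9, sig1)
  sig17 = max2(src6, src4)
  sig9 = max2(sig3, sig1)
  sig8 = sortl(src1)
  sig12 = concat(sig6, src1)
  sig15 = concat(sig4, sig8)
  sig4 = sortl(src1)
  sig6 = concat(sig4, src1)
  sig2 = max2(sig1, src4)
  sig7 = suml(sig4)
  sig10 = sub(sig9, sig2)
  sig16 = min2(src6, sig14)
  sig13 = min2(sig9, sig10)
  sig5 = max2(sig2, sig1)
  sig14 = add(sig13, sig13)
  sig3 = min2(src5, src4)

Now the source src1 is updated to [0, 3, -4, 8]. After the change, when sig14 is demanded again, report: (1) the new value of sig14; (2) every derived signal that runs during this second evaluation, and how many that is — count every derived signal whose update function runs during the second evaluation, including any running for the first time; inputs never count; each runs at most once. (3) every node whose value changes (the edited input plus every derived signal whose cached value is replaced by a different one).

Demanding sig14 again yields 0.
6 derived signals run: sig1, sig2, sig9, sig10, sig13, sig14.
The nodes whose values change: src1, sig1, sig2, sig9, sig13, sig14.

First demand of the output computes:
  sig1 = suml([1, -8, 1, -5]) = -11
  sig2 = max2(-11, -9) = -9
  sig3 = min2(8, -9) = -9
  sig9 = max2(-9, -11) = -9
  sig10 = sub(-9, -9) = 0
  sig13 = min2(-9, 0) = -9
  sig14 = add(-9, -9) = -18

After the edit, cleaning proceeds:
  sig1: a read changed (src1 [1, -8, 1, -5]->[0, 3, -4, 8]) — executes, giving 7.
  sig2: a read changed (sig1 -11->7) — executes, giving 7.
  sig9: a read changed (sig1 -11->7) — executes, giving 7.
  sig10: a read changed (sig9 -9->7; sig2 -9->7) — executes, giving 0 — identical to its old value.
  sig13: a read changed (sig9 -9->7) — executes, giving 0.
  sig14: a read changed (sig13 -9->0; sig13 -9->0) — executes, giving 0.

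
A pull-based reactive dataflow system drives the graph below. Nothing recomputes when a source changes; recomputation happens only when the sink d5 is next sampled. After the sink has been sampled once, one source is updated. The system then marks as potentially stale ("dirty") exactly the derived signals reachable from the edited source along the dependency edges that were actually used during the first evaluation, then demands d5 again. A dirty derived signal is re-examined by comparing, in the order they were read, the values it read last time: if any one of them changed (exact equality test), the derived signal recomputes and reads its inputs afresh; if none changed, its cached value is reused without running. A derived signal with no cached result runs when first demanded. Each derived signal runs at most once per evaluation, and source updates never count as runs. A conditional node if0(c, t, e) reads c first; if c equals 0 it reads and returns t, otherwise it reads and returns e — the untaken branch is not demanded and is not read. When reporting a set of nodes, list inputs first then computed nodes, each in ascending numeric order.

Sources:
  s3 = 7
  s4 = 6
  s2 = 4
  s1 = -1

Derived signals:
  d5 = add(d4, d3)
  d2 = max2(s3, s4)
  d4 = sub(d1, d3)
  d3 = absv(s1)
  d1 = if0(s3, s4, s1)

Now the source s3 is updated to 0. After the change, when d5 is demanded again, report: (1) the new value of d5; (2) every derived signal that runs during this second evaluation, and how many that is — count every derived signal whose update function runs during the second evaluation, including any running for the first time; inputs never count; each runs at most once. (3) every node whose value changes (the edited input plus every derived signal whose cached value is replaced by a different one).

New value of d5: 6.
Derived signals that run: d1, d4, d5 — 3 in total.
Values that change: s3, d1, d4, d5.

First evaluation (everything demanded from the output):
  d1 = if0(s3=7 -> else branch s1) = -1
  d3 = absv(-1) = 1
  d4 = sub(-1, 1) = -2
  d5 = add(-2, 1) = -1

Propagation after the edit:
  d1: runs — s3 7->0; result 6.
  d4: runs — d1 -1->6; result 5.
  d5: runs — d4 -2->5; result 6.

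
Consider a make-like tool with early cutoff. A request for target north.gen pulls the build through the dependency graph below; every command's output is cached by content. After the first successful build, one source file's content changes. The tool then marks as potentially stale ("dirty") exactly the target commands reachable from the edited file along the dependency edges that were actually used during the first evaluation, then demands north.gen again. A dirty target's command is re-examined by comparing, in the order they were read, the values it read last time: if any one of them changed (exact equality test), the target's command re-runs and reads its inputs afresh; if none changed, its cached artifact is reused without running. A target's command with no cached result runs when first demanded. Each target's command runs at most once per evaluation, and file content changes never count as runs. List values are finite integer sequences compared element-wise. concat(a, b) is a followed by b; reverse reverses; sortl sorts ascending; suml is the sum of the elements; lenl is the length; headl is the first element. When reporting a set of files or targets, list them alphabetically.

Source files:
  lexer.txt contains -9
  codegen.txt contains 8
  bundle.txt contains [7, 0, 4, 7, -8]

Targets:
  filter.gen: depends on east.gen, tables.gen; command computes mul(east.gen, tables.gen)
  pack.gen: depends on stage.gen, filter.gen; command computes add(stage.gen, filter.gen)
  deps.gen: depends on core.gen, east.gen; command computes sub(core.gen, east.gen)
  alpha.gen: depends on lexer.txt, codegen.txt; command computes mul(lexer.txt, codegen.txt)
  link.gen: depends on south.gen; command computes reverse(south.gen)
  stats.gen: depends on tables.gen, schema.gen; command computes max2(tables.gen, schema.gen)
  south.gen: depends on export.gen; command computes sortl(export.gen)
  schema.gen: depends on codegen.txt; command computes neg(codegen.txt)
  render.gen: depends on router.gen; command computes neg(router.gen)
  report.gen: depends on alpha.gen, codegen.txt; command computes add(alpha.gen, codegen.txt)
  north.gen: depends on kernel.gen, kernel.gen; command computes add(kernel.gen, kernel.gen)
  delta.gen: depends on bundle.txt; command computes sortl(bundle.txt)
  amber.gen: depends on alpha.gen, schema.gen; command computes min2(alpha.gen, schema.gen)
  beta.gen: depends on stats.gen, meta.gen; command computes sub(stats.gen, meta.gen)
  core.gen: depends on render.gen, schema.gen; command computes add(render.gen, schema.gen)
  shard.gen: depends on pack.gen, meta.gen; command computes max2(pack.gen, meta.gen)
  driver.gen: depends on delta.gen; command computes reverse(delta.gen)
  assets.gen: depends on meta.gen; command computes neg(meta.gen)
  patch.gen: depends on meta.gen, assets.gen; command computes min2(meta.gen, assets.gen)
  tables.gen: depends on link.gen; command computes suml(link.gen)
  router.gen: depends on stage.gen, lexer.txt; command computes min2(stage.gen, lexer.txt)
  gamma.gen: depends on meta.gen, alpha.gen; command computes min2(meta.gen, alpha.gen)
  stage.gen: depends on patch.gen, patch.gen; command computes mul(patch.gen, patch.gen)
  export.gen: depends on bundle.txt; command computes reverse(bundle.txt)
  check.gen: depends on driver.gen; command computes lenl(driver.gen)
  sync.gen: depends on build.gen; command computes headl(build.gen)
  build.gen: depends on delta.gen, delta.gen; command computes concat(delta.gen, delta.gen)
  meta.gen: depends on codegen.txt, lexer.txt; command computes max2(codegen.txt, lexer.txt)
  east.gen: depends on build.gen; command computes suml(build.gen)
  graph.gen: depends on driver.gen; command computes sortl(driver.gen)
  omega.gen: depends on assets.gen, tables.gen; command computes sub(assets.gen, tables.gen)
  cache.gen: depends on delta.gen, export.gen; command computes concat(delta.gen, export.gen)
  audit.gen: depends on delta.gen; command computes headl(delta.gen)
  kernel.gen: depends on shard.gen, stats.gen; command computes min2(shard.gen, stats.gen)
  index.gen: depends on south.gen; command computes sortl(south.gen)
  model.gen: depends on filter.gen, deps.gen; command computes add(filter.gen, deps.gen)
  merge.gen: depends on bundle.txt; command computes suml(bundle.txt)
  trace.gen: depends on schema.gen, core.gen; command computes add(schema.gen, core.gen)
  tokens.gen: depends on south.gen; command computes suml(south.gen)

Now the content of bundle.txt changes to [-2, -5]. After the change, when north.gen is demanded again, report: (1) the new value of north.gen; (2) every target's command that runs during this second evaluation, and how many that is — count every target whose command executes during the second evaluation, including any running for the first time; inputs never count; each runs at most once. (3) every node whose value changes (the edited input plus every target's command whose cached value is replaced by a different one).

Demanding north.gen again yields -14.
13 target commands run: build.gen, delta.gen, east.gen, export.gen, filter.gen, kernel.gen, link.gen, north.gen, pack.gen, shard.gen, south.gen, stats.gen, tables.gen.
The nodes whose values change: build.gen, bundle.txt, delta.gen, east.gen, export.gen, filter.gen, kernel.gen, link.gen, north.gen, pack.gen, shard.gen, south.gen, stats.gen, tables.gen.

First demand of the output computes:
  delta.gen = sortl([7, 0, 4, 7, -8]) = [-8, 0, 4, 7, 7]
  build.gen = concat([-8, 0, 4, 7, 7], [-8, 0, 4, 7, 7]) = [-8, 0, 4, 7, 7, -8, 0, 4, 7, 7]
  east.gen = suml([-8, 0, 4, 7, 7, -8, 0, 4, 7, 7]) = 20
  export.gen = reverse([7, 0, 4, 7, -8]) = [-8, 7, 4, 0, 7]
  meta.gen = max2(8, -9) = 8
  assets.gen = neg(8) = -8
  patch.gen = min2(8, -8) = -8
  schema.gen = neg(8) = -8
  south.gen = sortl([-8, 7, 4, 0, 7]) = [-8, 0, 4, 7, 7]
  link.gen = reverse([-8, 0, 4, 7, 7]) = [7, 7, 4, 0, -8]
  stage.gen = mul(-8, -8) = 64
  tables.gen = suml([7, 7, 4, 0, -8]) = 10
  filter.gen = mul(20, 10) = 200
  pack.gen = add(64, 200) = 264
  shard.gen = max2(264, 8) = 264
  stats.gen = max2(10, -8) = 10
  kernel.gen = min2(264, 10) = 10
  north.gen = add(10, 10) = 20

After the edit, cleaning proceeds:
  delta.gen: a read changed (bundle.txt [7, 0, 4, 7, -8]->[-2, -5]) — executes, giving [-5, -2].
  build.gen: a read changed (delta.gen [-8, 0, 4, 7, 7]->[-5, -2]; delta.gen [-8, 0, 4, 7, 7]->[-5, -2]) — executes, giving [-5, -2, -5, -2].
  east.gen: a read changed (build.gen [-8, 0, 4, 7, 7, -8, 0, 4, 7, 7]->[-5, -2, -5, -2]) — executes, giving -14.
  export.gen: a read changed (bundle.txt [7, 0, 4, 7, -8]->[-2, -5]) — executes, giving [-5, -2].
  south.gen: a read changed (export.gen [-8, 7, 4, 0, 7]->[-5, -2]) — executes, giving [-5, -2].
  link.gen: a read changed (south.gen [-8, 0, 4, 7, 7]->[-5, -2]) — executes, giving [-2, -5].
  tables.gen: a read changed (link.gen [7, 7, 4, 0, -8]->[-2, -5]) — executes, giving -7.
  filter.gen: a read changed (east.gen 20->-14; tables.gen 10->-7) — executes, giving 98.
  pack.gen: a read changed (filter.gen 200->98) — executes, giving 162.
  shard.gen: a read changed (pack.gen 264->162) — executes, giving 162.
  stats.gen: a read changed (tables.gen 10->-7) — executes, giving -7.
  kernel.gen: a read changed (shard.gen 264->162; stats.gen 10->-7) — executes, giving -7.
  north.gen: a read changed (kernel.gen 10->-7; kernel.gen 10->-7) — executes, giving -14.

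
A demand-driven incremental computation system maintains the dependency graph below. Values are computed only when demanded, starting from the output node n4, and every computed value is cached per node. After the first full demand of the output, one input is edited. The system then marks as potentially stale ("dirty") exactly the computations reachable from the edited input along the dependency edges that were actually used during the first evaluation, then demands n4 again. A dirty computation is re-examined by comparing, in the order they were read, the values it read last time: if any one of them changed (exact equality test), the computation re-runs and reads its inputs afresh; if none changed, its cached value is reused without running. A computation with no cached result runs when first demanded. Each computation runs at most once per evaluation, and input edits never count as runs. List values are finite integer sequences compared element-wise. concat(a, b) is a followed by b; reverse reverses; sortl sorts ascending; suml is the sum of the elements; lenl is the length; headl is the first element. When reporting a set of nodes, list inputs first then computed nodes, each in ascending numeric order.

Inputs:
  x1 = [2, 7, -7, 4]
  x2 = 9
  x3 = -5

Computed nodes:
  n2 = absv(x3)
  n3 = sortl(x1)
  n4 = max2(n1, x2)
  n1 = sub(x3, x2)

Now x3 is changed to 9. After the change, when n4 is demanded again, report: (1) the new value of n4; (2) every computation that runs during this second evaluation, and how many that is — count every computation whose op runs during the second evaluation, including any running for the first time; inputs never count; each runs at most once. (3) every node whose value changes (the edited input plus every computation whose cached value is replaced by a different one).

New value of n4: 9.
Computations that run: n1, n4 — 2 in total.
Values that change: x3, n1.

First evaluation (everything demanded from the output):
  n1 = sub(-5, 9) = -14
  n4 = max2(-14, 9) = 9

Propagation after the edit:
  n1: runs — x3 -5->9; result 0.
  n4: runs — n1 -14->0; result 9 (same value as before).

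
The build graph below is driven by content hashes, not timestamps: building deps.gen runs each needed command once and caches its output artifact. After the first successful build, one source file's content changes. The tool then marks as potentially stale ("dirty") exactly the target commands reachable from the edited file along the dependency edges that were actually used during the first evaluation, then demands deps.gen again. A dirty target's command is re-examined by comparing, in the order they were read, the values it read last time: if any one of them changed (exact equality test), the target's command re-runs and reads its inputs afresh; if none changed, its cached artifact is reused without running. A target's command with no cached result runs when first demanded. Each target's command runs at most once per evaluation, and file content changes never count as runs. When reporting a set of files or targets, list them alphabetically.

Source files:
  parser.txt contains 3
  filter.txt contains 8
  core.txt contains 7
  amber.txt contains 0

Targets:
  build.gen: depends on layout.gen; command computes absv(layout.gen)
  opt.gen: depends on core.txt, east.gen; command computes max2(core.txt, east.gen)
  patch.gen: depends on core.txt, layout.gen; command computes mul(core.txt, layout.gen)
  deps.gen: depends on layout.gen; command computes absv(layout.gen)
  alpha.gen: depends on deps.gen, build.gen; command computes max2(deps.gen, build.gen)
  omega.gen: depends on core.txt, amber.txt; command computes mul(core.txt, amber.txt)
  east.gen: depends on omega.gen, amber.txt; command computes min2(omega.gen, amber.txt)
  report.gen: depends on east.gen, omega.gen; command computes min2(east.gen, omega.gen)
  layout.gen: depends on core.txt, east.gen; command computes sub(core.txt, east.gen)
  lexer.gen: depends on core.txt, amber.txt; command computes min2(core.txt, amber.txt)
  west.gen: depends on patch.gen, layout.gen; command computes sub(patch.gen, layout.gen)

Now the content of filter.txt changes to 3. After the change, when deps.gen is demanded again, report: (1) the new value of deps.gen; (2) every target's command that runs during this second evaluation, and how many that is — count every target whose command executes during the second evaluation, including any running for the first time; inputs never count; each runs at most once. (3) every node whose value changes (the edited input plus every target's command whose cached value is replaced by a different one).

Initial pass — values computed on the first demand:
  omega.gen = mul(7, 0) = 0
  east.gen = min2(0, 0) = 0
  layout.gen = sub(7, 0) = 7
  deps.gen = absv(7) = 7

Second demand — change propagation:
  no demanded computation ever read filter.txt, so the edit dirties nothing and nothing runs.

The important point: nothing the output needs ever reads filter.txt, so the edit is invisible to it.

deps.gen now evaluates to 7.
Run set: none (0 run).
Changed values: filter.txt.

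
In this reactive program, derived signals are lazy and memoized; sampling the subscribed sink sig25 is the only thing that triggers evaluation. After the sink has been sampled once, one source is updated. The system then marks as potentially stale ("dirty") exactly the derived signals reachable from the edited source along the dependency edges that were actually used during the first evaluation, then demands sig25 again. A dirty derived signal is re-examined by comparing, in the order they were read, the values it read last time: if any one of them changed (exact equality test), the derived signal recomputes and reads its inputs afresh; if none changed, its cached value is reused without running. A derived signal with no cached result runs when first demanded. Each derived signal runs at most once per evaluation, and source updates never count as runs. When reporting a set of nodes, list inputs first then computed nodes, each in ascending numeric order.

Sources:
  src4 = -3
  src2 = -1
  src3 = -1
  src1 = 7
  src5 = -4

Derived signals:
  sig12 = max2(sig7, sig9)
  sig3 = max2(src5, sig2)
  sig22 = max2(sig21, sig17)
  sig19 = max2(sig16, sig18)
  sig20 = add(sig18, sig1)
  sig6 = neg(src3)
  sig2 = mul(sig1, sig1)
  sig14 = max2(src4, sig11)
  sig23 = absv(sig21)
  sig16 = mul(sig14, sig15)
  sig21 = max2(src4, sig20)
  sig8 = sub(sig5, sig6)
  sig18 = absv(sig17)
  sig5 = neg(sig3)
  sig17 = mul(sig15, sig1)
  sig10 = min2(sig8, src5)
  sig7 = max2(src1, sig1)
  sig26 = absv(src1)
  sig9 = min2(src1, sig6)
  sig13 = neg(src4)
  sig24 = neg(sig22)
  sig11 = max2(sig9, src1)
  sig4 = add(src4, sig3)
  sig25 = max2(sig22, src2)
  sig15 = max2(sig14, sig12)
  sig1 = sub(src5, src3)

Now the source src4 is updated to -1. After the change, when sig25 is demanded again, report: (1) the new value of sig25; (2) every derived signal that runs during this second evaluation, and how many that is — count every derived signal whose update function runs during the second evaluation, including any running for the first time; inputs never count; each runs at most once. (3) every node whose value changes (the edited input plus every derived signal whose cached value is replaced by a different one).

Demanding sig25 again yields 18.
2 derived signals run: sig14, sig21.
The nodes whose values change: src4.
Note where the cutoff bites: sig15 is checked, finds nothing changed, and keeps its cache.

First demand of the output computes:
  sig1 = sub(-4, -1) = -3
  sig6 = neg(-1) = 1
  sig7 = max2(7, -3) = 7
  sig9 = min2(7, 1) = 1
  sig11 = max2(1, 7) = 7
  sig12 = max2(7, 1) = 7
  sig14 = max2(-3, 7) = 7
  sig15 = max2(7, 7) = 7
  sig17 = mul(7, -3) = -21
  sig18 = absv(-21) = 21
  sig20 = add(21, -3) = 18
  sig21 = max2(-3, 18) = 18
  sig22 = max2(18, -21) = 18
  sig25 = max2(18, -1) = 18

After the edit, cleaning proceeds:
  sig14: a read changed (src4 -3->-1) — executes, giving 7 — identical to its old value.
  sig15: dirty, but its reads are unchanged (sig14 unchanged, sig12 unchanged); cached 7 stands.
  sig17: dirty, but its reads are unchanged (sig15 unchanged, sig1 unchanged); cached -21 stands.
  sig18: dirty, but its reads are unchanged (sig17 unchanged); cached 21 stands.
  sig20: dirty, but its reads are unchanged (sig18 unchanged, sig1 unchanged); cached 18 stands.
  sig21: a read changed (src4 -3->-1) — executes, giving 18 — identical to its old value.
  sig22: dirty, but its reads are unchanged (sig21 unchanged, sig17 unchanged); cached 18 stands.
  sig25: dirty, but its reads are unchanged (sig22 unchanged, src2 unchanged); cached 18 stands.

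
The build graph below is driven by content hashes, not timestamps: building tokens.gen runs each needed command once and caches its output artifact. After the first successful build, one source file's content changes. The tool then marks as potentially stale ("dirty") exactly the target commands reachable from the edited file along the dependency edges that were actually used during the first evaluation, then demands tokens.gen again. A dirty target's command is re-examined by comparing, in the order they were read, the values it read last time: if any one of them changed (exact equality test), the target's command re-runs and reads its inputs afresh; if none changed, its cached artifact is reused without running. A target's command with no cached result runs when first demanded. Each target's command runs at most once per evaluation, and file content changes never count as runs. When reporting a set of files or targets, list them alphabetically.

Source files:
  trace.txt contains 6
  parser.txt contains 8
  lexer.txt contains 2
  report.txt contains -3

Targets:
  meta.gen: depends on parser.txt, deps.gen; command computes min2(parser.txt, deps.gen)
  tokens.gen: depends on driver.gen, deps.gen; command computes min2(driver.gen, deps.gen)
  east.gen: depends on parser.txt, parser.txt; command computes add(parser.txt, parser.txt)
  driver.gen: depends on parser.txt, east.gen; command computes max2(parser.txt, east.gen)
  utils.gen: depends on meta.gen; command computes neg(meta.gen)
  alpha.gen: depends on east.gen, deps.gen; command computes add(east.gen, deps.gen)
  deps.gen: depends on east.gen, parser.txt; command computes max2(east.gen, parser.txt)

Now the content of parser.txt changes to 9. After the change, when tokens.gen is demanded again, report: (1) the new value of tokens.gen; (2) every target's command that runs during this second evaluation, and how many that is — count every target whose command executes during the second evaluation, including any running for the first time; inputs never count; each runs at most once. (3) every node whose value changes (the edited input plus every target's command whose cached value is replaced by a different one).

tokens.gen now evaluates to 18.
Run set: deps.gen, driver.gen, east.gen, tokens.gen (4 run).
Changed values: deps.gen, driver.gen, east.gen, parser.txt, tokens.gen.

Initial pass — values computed on the first demand:
  east.gen = add(8, 8) = 16
  deps.gen = max2(16, 8) = 16
  driver.gen = max2(8, 16) = 16
  tokens.gen = min2(16, 16) = 16

Second demand — change propagation:
  east.gen: re-runs because parser.txt 8->9; parser.txt 8->9; new result 18.
  deps.gen: re-runs because east.gen 16->18; parser.txt 8->9; new result 18.
  driver.gen: re-runs because parser.txt 8->9; east.gen 16->18; new result 18.
  tokens.gen: re-runs because driver.gen 16->18; deps.gen 16->18; new result 18.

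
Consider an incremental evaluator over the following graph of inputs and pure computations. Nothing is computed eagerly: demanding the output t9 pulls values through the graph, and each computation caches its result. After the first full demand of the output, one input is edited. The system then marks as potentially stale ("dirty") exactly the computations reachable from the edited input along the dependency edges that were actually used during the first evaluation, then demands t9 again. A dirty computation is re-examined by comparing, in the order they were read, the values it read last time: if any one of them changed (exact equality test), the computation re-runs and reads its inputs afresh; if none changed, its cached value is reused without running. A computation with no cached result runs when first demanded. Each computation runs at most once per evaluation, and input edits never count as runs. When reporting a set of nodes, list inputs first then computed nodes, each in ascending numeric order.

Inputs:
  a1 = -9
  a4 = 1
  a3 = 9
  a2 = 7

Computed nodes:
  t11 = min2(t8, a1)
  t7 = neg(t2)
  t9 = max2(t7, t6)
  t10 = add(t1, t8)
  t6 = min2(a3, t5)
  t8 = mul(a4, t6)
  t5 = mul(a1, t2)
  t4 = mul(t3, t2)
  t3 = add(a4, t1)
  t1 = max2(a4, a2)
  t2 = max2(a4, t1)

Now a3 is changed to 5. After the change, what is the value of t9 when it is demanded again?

Initial pass — values computed on the first demand:
  t1 = max2(1, 7) = 7
  t2 = max2(1, 7) = 7
  t5 = mul(-9, 7) = -63
  t6 = min2(9, -63) = -63
  t7 = neg(7) = -7
  t9 = max2(-7, -63) = -7

Second demand — change propagation:
  t6: re-runs because a3 9->5; new result -63 (unchanged).
  t9: re-examined; everything it read last time is the same (t7 unchanged, t6 unchanged) — cache -7 kept, no run.

The important point: t6 recomputes to an identical value, and the output ends up unchanged.

t9 now evaluates to -7.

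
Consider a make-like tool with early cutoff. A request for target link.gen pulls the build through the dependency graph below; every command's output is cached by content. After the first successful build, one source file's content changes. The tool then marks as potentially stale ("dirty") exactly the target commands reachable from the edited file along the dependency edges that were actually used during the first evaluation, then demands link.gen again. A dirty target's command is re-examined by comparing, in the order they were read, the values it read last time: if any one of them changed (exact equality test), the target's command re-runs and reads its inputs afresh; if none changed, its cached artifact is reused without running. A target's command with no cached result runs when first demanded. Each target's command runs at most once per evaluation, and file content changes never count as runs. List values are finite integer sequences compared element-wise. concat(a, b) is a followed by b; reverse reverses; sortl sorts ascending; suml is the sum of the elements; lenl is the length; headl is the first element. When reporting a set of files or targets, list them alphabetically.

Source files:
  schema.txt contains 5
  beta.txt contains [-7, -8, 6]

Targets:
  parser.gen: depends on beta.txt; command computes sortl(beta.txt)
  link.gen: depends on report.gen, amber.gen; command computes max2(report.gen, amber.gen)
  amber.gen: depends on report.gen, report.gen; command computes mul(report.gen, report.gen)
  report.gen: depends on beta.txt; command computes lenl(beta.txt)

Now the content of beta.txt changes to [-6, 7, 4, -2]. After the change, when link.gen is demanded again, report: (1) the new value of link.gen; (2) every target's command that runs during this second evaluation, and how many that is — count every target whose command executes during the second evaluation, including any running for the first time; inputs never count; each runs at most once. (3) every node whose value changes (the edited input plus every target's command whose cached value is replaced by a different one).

Demanding link.gen again yields 16.
3 target commands run: amber.gen, link.gen, report.gen.
The nodes whose values change: amber.gen, beta.txt, link.gen, report.gen.

First demand of the output computes:
  report.gen = lenl([-7, -8, 6]) = 3
  amber.gen = mul(3, 3) = 9
  link.gen = max2(3, 9) = 9

After the edit, cleaning proceeds:
  report.gen: a read changed (beta.txt [-7, -8, 6]->[-6, 7, 4, -2]) — executes, giving 4.
  amber.gen: a read changed (report.gen 3->4; report.gen 3->4) — executes, giving 16.
  link.gen: a read changed (report.gen 3->4; amber.gen 9->16) — executes, giving 16.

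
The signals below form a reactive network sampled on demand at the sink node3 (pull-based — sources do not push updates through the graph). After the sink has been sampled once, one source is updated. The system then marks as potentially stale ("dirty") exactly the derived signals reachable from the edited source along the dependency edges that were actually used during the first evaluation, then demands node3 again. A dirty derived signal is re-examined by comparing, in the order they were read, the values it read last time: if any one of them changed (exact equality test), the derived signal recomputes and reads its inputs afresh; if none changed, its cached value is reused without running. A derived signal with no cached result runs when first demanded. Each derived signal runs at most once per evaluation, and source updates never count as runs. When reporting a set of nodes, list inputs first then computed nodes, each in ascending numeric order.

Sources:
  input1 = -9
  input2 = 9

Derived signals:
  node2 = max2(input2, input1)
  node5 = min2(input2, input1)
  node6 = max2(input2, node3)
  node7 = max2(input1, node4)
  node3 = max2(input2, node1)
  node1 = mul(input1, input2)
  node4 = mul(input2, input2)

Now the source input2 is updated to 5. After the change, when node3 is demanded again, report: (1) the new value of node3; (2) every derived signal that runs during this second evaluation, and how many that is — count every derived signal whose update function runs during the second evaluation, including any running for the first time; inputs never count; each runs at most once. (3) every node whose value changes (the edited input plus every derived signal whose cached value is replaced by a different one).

node3 now evaluates to 5.
Run set: node1, node3 (2 run).
Changed values: input2, node1, node3.

Initial pass — values computed on the first demand:
  node1 = mul(-9, 9) = -81
  node3 = max2(9, -81) = 9

Second demand — change propagation:
  node1: re-runs because input2 9->5; new result -45.
  node3: re-runs because input2 9->5; node1 -81->-45; new result 5.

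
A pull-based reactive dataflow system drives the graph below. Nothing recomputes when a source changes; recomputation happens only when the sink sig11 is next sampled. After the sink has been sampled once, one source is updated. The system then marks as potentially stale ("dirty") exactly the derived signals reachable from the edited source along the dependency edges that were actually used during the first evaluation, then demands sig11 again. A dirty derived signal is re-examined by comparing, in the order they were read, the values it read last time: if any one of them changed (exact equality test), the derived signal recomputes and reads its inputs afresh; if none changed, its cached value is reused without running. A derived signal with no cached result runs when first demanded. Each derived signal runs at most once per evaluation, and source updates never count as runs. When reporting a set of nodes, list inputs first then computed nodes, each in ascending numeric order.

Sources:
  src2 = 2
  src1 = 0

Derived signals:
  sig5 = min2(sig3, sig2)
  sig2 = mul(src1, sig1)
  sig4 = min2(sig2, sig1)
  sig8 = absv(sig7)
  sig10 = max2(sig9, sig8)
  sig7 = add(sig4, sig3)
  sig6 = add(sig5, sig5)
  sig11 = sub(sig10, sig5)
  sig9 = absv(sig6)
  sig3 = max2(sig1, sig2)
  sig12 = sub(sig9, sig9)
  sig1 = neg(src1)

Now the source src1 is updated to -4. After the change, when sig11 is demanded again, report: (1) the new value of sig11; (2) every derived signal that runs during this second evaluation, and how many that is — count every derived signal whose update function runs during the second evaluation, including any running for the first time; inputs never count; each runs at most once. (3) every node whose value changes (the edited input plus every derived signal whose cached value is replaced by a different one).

New value of sig11: 48.
Derived signals that run: sig1, sig2, sig3, sig4, sig5, sig6, sig7, sig8, sig9, sig10, sig11 — 11 in total.
Values that change: src1, sig1, sig2, sig3, sig4, sig5, sig6, sig7, sig8, sig9, sig10, sig11.

First evaluation (everything demanded from the output):
  sig1 = neg(0) = 0
  sig2 = mul(0, 0) = 0
  sig3 = max2(0, 0) = 0
  sig4 = min2(0, 0) = 0
  sig5 = min2(0, 0) = 0
  sig6 = add(0, 0) = 0
  sig7 = add(0, 0) = 0
  sig8 = absv(0) = 0
  sig9 = absv(0) = 0
  sig10 = max2(0, 0) = 0
  sig11 = sub(0, 0) = 0

Propagation after the edit:
  sig1: runs — src1 0->-4; result 4.
  sig2: runs — src1 0->-4; sig1 0->4; result -16.
  sig3: runs — sig1 0->4; sig2 0->-16; result 4.
  sig4: runs — sig2 0->-16; sig1 0->4; result -16.
  sig5: runs — sig3 0->4; sig2 0->-16; result -16.
  sig6: runs — sig5 0->-16; sig5 0->-16; result -32.
  sig7: runs — sig4 0->-16; sig3 0->4; result -12.
  sig8: runs — sig7 0->-12; result 12.
  sig9: runs — sig6 0->-32; result 32.
  sig10: runs — sig9 0->32; sig8 0->12; result 32.
  sig11: runs — sig10 0->32; sig5 0->-16; result 48.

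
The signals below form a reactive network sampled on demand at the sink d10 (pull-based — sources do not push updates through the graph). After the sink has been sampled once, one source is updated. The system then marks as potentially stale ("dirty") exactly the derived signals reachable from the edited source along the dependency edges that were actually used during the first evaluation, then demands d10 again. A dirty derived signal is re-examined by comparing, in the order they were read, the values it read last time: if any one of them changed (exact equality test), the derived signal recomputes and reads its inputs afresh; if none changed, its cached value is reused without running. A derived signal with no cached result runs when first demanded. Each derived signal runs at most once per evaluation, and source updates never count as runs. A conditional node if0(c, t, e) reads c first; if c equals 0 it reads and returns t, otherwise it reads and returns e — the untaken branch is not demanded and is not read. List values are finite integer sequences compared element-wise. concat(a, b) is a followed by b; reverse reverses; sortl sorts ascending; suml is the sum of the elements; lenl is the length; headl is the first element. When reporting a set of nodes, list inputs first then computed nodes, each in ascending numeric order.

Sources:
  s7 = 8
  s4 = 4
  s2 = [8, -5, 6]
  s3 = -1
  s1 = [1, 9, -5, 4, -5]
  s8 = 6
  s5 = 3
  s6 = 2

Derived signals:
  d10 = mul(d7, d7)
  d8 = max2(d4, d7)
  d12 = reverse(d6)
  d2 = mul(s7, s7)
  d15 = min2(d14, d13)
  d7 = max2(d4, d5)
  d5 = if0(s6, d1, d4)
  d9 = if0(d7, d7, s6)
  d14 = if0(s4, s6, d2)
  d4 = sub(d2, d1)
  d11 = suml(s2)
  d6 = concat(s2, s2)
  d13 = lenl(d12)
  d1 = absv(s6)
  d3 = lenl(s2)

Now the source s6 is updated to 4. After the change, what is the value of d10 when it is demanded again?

d10 now evaluates to 3600.

Initial pass — values computed on the first demand:
  d1 = absv(2) = 2
  d2 = mul(8, 8) = 64
  d4 = sub(64, 2) = 62
  d5 = if0(s6=2 -> else branch d4) = 62
  d7 = max2(62, 62) = 62
  d10 = mul(62, 62) = 3844

Second demand — change propagation:
  d1: re-runs because s6 2->4; new result 4.
  d4: re-runs because d1 2->4; new result 60.
  d5: re-runs because s6 2->4; d4 62->60; new result 60.
  d7: re-runs because d4 62->60; d5 62->60; new result 60.
  d10: re-runs because d7 62->60; d7 62->60; new result 3600.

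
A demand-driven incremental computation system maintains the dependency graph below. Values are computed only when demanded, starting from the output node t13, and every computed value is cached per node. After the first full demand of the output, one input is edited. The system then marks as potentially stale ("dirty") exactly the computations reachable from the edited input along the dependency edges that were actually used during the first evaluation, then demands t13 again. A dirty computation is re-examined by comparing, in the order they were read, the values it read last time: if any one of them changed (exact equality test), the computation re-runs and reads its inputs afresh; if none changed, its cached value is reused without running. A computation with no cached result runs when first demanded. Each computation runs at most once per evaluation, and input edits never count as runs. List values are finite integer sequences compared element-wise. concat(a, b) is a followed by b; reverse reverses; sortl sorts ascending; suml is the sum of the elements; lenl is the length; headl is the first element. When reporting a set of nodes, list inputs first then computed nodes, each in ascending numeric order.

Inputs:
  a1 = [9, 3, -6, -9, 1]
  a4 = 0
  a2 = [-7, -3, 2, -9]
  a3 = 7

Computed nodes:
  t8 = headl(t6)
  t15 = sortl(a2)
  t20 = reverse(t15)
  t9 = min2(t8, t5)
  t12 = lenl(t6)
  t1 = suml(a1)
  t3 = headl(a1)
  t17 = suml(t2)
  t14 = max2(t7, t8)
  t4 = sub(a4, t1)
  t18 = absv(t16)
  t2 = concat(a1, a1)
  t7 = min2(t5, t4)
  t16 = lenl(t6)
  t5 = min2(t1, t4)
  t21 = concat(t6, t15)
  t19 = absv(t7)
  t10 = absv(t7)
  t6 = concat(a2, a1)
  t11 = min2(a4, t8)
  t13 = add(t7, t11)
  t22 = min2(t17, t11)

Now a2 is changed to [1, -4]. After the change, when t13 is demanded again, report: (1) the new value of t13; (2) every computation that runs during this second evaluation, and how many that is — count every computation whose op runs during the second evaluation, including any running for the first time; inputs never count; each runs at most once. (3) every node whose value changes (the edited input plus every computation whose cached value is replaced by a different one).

New value of t13: -2.
Computations that run: t6, t8, t11, t13 — 4 in total.
Values that change: a2, t6, t8, t11, t13.

First evaluation (everything demanded from the output):
  t1 = suml([9, 3, -6, -9, 1]) = -2
  t4 = sub(0, -2) = 2
  t5 = min2(-2, 2) = -2
  t6 = concat([-7, -3, 2, -9], [9, 3, -6, -9, 1]) = [-7, -3, 2, -9, 9, 3, -6, -9, 1]
  t7 = min2(-2, 2) = -2
  t8 = headl([-7, -3, 2, -9, 9, 3, -6, -9, 1]) = -7
  t11 = min2(0, -7) = -7
  t13 = add(-2, -7) = -9

Propagation after the edit:
  t6: runs — a2 [-7, -3, 2, -9]->[1, -4]; result [1, -4, 9, 3, -6, -9, 1].
  t8: runs — t6 [-7, -3, 2, -9, 9, 3, -6, -9, 1]->[1, -4, 9, 3, -6, -9, 1]; result 1.
  t11: runs — t8 -7->1; result 0.
  t13: runs — t11 -7->0; result -2.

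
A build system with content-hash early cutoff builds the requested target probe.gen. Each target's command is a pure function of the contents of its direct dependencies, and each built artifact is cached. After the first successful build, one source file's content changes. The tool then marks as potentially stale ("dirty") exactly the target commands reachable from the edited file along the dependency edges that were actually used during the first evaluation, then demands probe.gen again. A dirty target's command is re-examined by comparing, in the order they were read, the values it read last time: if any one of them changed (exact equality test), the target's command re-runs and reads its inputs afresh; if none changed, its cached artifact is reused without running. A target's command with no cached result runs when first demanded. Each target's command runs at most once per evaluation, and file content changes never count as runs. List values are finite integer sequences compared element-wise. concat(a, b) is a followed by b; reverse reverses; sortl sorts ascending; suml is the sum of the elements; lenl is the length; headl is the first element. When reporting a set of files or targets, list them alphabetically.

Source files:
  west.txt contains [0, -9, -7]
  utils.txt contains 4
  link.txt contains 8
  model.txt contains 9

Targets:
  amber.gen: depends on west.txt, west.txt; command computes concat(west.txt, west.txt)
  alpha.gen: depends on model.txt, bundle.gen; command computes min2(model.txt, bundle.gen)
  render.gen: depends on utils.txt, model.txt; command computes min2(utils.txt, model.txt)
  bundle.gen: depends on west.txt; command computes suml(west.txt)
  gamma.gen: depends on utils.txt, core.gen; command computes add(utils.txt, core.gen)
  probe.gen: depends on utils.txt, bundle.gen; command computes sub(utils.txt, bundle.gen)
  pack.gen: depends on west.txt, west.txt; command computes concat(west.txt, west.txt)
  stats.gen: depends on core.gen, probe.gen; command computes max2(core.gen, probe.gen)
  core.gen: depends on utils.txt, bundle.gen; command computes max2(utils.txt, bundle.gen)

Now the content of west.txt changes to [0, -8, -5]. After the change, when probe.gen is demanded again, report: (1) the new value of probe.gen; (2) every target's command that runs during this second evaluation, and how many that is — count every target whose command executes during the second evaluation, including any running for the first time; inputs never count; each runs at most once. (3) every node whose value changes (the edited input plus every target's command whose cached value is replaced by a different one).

First evaluation (everything demanded from the output):
  bundle.gen = suml([0, -9, -7]) = -16
  probe.gen = sub(4, -16) = 20

Propagation after the edit:
  bundle.gen: runs — west.txt [0, -9, -7]->[0, -8, -5]; result -13.
  probe.gen: runs — bundle.gen -16->-13; result 17.

New value of probe.gen: 17.
Target commands that run: bundle.gen, probe.gen — 2 in total.
Values that change: bundle.gen, probe.gen, west.txt.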